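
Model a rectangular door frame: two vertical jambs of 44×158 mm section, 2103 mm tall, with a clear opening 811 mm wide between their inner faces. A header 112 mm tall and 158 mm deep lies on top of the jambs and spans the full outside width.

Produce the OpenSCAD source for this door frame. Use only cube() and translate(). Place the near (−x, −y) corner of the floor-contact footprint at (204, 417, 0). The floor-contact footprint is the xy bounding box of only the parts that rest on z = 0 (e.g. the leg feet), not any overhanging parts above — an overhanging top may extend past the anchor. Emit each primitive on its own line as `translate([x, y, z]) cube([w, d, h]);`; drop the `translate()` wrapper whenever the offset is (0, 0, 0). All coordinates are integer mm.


translate([204, 417, 0]) cube([44, 158, 2103]);
translate([1059, 417, 0]) cube([44, 158, 2103]);
translate([204, 417, 2103]) cube([899, 158, 112]);


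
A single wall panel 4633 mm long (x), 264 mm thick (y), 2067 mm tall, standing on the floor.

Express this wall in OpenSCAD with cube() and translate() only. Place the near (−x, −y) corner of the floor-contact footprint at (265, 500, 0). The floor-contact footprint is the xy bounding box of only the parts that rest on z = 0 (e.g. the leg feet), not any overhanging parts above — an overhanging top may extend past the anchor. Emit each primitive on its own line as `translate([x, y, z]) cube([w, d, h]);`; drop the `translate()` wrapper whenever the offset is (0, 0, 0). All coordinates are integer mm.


translate([265, 500, 0]) cube([4633, 264, 2067]);


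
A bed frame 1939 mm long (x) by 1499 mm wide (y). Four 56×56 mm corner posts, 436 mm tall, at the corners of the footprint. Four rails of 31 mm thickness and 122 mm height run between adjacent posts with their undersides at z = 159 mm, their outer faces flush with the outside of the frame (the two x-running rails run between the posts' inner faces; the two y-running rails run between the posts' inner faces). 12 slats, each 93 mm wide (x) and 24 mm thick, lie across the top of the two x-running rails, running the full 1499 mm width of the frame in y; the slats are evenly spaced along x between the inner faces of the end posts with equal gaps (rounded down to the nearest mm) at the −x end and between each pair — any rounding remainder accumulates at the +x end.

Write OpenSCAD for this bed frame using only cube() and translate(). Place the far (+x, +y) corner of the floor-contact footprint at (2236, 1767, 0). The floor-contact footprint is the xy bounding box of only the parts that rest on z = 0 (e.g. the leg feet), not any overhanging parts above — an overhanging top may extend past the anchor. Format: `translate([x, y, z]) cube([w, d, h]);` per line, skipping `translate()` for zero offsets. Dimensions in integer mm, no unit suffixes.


translate([297, 268, 0]) cube([56, 56, 436]);
translate([297, 1711, 0]) cube([56, 56, 436]);
translate([2180, 268, 0]) cube([56, 56, 436]);
translate([2180, 1711, 0]) cube([56, 56, 436]);
translate([353, 268, 159]) cube([1827, 31, 122]);
translate([353, 1736, 159]) cube([1827, 31, 122]);
translate([297, 324, 159]) cube([31, 1387, 122]);
translate([2205, 324, 159]) cube([31, 1387, 122]);
translate([407, 268, 281]) cube([93, 1499, 24]);
translate([554, 268, 281]) cube([93, 1499, 24]);
translate([701, 268, 281]) cube([93, 1499, 24]);
translate([848, 268, 281]) cube([93, 1499, 24]);
translate([995, 268, 281]) cube([93, 1499, 24]);
translate([1142, 268, 281]) cube([93, 1499, 24]);
translate([1289, 268, 281]) cube([93, 1499, 24]);
translate([1436, 268, 281]) cube([93, 1499, 24]);
translate([1583, 268, 281]) cube([93, 1499, 24]);
translate([1730, 268, 281]) cube([93, 1499, 24]);
translate([1877, 268, 281]) cube([93, 1499, 24]);
translate([2024, 268, 281]) cube([93, 1499, 24]);


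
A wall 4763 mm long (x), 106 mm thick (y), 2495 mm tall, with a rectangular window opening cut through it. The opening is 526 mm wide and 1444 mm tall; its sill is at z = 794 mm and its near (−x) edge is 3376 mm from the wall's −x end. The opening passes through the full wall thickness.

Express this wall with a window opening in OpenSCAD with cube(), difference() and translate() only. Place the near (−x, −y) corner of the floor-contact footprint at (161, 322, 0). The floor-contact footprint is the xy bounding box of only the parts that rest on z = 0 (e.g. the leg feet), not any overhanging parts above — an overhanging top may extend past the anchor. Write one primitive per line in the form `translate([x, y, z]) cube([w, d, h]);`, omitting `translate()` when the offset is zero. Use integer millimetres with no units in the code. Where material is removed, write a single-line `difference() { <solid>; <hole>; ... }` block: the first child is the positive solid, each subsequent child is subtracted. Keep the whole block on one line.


difference() { translate([161, 322, 0]) cube([4763, 106, 2495]); translate([3537, 322, 794]) cube([526, 106, 1444]); }


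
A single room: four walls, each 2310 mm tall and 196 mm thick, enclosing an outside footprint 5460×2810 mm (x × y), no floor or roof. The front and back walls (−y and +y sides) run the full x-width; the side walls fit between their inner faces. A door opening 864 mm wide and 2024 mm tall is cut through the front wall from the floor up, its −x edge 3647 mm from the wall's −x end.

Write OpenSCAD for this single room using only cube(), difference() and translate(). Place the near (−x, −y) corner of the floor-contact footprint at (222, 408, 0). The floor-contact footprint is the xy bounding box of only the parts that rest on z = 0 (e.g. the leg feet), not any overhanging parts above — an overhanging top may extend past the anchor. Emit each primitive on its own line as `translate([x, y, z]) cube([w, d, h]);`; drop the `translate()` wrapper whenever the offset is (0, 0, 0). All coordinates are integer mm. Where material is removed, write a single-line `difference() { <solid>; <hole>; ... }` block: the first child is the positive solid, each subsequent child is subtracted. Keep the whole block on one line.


difference() { translate([222, 408, 0]) cube([5460, 196, 2310]); translate([3869, 408, 0]) cube([864, 196, 2024]); }
translate([222, 3022, 0]) cube([5460, 196, 2310]);
translate([222, 604, 0]) cube([196, 2418, 2310]);
translate([5486, 604, 0]) cube([196, 2418, 2310]);


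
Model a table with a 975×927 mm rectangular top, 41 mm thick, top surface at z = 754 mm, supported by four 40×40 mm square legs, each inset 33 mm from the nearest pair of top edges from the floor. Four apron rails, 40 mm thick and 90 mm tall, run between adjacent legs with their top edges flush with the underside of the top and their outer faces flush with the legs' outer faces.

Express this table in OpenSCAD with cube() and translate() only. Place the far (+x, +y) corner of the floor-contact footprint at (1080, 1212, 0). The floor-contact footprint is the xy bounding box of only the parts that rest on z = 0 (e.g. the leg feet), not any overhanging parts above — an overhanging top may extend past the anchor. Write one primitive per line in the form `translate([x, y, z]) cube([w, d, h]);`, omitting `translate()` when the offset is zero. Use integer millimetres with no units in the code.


translate([138, 318, 713]) cube([975, 927, 41]);
translate([171, 351, 0]) cube([40, 40, 713]);
translate([1040, 351, 0]) cube([40, 40, 713]);
translate([171, 1172, 0]) cube([40, 40, 713]);
translate([1040, 1172, 0]) cube([40, 40, 713]);
translate([211, 351, 623]) cube([829, 40, 90]);
translate([211, 1172, 623]) cube([829, 40, 90]);
translate([171, 391, 623]) cube([40, 781, 90]);
translate([1040, 391, 623]) cube([40, 781, 90]);


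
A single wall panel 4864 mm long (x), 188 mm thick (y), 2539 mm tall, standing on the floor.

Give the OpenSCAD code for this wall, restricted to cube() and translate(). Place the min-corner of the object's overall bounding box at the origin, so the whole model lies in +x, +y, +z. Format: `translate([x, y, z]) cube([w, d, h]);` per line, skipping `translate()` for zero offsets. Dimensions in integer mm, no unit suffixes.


cube([4864, 188, 2539]);


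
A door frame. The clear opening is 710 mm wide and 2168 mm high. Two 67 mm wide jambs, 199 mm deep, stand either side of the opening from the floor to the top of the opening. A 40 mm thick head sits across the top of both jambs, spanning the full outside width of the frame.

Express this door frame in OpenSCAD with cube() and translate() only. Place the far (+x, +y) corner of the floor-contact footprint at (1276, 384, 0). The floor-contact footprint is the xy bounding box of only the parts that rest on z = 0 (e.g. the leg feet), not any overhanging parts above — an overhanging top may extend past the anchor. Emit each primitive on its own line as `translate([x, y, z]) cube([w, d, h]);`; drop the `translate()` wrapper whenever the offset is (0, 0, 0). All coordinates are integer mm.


translate([432, 185, 0]) cube([67, 199, 2168]);
translate([1209, 185, 0]) cube([67, 199, 2168]);
translate([432, 185, 2168]) cube([844, 199, 40]);


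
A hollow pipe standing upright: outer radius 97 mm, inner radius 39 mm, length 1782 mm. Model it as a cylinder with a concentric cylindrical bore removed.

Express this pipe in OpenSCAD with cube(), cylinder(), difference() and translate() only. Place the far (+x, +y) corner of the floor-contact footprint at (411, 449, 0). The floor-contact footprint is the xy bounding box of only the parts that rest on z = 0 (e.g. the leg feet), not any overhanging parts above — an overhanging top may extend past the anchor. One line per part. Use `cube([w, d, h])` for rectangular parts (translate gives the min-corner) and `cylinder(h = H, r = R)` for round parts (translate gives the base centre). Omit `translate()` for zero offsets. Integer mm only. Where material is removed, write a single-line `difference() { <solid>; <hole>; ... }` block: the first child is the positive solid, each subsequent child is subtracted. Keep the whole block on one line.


difference() { translate([314, 352, 0]) cylinder(h = 1782, r = 97); translate([314, 352, 0]) cylinder(h = 1782, r = 39); }


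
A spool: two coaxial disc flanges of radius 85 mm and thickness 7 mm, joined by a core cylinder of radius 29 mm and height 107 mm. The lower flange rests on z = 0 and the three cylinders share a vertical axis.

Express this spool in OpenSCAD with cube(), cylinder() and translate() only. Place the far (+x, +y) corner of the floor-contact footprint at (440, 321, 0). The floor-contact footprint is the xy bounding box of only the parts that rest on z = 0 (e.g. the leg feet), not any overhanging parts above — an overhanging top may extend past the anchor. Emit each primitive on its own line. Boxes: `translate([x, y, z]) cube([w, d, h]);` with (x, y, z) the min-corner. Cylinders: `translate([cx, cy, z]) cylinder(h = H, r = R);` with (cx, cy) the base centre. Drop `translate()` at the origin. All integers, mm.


translate([355, 236, 0]) cylinder(h = 7, r = 85);
translate([355, 236, 7]) cylinder(h = 107, r = 29);
translate([355, 236, 114]) cylinder(h = 7, r = 85);


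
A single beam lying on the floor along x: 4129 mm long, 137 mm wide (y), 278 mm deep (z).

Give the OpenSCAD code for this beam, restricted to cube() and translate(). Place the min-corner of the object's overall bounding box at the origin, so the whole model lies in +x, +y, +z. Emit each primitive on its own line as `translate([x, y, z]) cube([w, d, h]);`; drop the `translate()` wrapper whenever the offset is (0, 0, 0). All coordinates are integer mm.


cube([4129, 137, 278]);


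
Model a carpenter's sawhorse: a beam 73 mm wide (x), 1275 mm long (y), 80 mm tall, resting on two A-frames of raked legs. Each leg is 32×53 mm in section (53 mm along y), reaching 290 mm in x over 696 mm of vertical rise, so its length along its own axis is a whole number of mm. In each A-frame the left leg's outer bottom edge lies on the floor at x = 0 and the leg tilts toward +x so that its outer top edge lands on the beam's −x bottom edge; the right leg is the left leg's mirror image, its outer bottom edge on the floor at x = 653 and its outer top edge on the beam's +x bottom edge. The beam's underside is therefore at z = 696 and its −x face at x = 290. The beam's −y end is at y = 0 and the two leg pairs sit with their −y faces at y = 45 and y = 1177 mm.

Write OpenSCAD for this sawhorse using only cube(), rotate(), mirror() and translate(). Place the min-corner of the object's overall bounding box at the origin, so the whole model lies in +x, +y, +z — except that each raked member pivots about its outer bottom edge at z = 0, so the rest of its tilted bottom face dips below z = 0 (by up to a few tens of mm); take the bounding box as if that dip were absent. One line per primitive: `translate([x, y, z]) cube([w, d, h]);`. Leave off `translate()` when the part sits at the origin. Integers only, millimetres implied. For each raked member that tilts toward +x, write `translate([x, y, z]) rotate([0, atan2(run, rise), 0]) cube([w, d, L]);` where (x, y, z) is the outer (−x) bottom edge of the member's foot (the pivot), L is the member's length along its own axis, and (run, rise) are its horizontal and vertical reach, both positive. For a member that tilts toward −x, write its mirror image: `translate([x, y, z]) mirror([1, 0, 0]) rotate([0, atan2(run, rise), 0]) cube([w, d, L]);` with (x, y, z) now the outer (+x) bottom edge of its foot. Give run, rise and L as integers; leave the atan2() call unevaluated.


translate([290, 0, 696]) cube([73, 1275, 80]);
translate([0, 45, 0]) rotate([0, atan2(290, 696), 0]) cube([32, 53, 754]);
translate([653, 45, 0]) mirror([1, 0, 0]) rotate([0, atan2(290, 696), 0]) cube([32, 53, 754]);
translate([0, 1177, 0]) rotate([0, atan2(290, 696), 0]) cube([32, 53, 754]);
translate([653, 1177, 0]) mirror([1, 0, 0]) rotate([0, atan2(290, 696), 0]) cube([32, 53, 754]);


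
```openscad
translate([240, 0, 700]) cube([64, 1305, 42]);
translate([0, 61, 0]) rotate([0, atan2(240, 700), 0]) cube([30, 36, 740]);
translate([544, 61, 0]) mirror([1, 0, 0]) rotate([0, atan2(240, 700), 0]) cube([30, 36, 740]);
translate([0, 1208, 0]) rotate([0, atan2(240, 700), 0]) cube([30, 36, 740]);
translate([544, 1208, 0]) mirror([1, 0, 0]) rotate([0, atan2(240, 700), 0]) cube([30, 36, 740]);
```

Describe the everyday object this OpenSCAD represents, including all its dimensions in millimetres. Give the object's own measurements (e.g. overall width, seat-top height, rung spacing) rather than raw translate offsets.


A sawhorse. A 64×1305×42 mm beam (x, y, z) sits on two A-frame leg pairs. Each pair is two raked legs of 30×36 mm section (36 mm along y) splaying symmetrically in x. Each leg rises 700 mm vertically over 240 mm of horizontal reach and is 740 mm long along its own axis. Every leg's outer bottom edge rests on the floor and its outer top edge meets a bottom edge of the beam — the left legs (tilting toward +x) meet the beam's −x bottom edge, the right legs (their mirror images, tilting toward −x) meet its +x bottom edge — so the leg tops tuck under the beam, the beam's underside is 700 mm above the floor, and the feet are 544 mm apart outside-to-outside with the beam centred between them. The two leg pairs are set in 61 mm from either end of the beam.


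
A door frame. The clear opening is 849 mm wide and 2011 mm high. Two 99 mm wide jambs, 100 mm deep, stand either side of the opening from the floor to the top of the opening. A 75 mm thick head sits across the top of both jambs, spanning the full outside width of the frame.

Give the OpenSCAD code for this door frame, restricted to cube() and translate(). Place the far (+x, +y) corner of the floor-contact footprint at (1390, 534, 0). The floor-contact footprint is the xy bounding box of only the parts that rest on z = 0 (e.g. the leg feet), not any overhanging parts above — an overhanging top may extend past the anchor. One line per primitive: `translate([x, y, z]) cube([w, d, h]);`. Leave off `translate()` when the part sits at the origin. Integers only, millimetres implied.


translate([343, 434, 0]) cube([99, 100, 2011]);
translate([1291, 434, 0]) cube([99, 100, 2011]);
translate([343, 434, 2011]) cube([1047, 100, 75]);


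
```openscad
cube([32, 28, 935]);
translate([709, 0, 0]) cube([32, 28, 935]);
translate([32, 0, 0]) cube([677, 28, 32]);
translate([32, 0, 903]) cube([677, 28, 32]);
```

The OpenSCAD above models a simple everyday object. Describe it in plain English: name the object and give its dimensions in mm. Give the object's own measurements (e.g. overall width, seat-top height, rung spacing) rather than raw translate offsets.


A rectangular picture frame lying in the x–z plane (depth along y). The opening is 677 mm wide (x) by 871 mm tall (z), surrounded by a border 32 mm wide on all four sides. The frame is 28 mm deep and is made of two full-height vertical stiles with two horizontal rails fitted between them.


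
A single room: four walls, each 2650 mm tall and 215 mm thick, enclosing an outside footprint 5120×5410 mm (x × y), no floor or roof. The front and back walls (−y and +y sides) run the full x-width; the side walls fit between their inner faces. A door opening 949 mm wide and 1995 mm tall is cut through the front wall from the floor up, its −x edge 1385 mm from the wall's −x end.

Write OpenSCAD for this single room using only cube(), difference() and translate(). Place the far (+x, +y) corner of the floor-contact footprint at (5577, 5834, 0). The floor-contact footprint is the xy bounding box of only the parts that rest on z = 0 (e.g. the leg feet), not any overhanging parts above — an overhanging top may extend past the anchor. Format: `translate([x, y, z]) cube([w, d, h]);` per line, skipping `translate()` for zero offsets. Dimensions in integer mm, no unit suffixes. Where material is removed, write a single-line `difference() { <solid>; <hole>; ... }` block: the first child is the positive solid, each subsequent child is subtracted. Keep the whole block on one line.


difference() { translate([457, 424, 0]) cube([5120, 215, 2650]); translate([1842, 424, 0]) cube([949, 215, 1995]); }
translate([457, 5619, 0]) cube([5120, 215, 2650]);
translate([457, 639, 0]) cube([215, 4980, 2650]);
translate([5362, 639, 0]) cube([215, 4980, 2650]);


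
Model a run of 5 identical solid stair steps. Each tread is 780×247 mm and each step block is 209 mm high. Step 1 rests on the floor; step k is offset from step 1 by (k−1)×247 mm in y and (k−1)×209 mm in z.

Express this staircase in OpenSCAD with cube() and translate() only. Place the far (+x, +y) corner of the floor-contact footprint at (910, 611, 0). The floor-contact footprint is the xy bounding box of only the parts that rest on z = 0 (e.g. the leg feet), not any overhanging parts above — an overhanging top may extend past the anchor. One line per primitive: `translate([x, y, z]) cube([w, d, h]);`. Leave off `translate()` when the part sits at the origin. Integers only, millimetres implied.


translate([130, 364, 0]) cube([780, 247, 209]);
translate([130, 611, 209]) cube([780, 247, 209]);
translate([130, 858, 418]) cube([780, 247, 209]);
translate([130, 1105, 627]) cube([780, 247, 209]);
translate([130, 1352, 836]) cube([780, 247, 209]);


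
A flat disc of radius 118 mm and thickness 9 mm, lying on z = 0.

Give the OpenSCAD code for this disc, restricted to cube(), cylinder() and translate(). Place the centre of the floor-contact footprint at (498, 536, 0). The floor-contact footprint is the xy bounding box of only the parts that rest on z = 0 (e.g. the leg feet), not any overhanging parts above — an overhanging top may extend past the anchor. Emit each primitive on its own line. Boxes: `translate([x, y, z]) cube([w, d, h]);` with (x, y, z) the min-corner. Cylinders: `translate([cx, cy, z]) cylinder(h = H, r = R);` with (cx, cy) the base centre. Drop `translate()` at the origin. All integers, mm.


translate([498, 536, 0]) cylinder(h = 9, r = 118);


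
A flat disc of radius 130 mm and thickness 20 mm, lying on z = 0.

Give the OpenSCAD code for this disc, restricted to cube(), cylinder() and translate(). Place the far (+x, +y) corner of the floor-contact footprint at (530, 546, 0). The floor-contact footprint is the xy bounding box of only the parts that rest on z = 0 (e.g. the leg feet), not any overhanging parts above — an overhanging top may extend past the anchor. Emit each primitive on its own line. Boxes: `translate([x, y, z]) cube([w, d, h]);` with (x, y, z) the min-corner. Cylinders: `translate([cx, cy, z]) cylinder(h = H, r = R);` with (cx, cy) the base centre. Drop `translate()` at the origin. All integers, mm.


translate([400, 416, 0]) cylinder(h = 20, r = 130);


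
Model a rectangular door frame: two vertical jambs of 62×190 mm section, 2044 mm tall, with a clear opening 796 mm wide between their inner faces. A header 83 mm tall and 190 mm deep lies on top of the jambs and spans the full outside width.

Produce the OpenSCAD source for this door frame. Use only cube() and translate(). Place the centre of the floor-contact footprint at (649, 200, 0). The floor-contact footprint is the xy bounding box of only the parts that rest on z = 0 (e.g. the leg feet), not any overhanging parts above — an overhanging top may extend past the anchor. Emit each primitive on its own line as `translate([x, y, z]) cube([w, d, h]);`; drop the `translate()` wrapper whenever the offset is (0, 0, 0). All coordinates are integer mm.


translate([189, 105, 0]) cube([62, 190, 2044]);
translate([1047, 105, 0]) cube([62, 190, 2044]);
translate([189, 105, 2044]) cube([920, 190, 83]);


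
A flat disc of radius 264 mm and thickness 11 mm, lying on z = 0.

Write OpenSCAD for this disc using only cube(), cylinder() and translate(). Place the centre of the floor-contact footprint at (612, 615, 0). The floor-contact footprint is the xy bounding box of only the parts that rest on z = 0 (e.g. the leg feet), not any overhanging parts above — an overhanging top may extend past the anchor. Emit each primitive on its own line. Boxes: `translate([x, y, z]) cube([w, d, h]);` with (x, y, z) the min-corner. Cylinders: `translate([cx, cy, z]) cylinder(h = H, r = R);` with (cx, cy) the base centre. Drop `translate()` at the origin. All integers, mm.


translate([612, 615, 0]) cylinder(h = 11, r = 264);


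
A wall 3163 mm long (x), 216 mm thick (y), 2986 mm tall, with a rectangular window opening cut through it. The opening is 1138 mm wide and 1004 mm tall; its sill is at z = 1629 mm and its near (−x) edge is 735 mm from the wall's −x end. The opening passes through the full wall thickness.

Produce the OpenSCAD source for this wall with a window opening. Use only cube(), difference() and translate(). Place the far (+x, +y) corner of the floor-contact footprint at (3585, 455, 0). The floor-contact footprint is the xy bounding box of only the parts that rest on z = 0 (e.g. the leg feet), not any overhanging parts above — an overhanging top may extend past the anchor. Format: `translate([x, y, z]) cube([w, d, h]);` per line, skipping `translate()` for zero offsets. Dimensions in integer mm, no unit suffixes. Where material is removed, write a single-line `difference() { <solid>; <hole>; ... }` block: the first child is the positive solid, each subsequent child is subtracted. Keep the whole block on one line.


difference() { translate([422, 239, 0]) cube([3163, 216, 2986]); translate([1157, 239, 1629]) cube([1138, 216, 1004]); }


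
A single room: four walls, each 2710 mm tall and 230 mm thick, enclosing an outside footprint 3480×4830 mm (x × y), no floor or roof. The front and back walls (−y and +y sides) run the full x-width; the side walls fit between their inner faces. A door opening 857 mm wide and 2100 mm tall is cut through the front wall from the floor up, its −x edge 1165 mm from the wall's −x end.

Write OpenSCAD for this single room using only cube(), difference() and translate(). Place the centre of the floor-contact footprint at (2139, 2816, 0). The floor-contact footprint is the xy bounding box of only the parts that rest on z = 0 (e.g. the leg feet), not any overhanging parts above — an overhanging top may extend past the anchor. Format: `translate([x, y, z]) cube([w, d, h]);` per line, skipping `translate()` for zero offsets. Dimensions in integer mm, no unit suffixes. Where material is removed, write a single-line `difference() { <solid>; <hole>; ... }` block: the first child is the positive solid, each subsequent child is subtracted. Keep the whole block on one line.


difference() { translate([399, 401, 0]) cube([3480, 230, 2710]); translate([1564, 401, 0]) cube([857, 230, 2100]); }
translate([399, 5001, 0]) cube([3480, 230, 2710]);
translate([399, 631, 0]) cube([230, 4370, 2710]);
translate([3649, 631, 0]) cube([230, 4370, 2710]);


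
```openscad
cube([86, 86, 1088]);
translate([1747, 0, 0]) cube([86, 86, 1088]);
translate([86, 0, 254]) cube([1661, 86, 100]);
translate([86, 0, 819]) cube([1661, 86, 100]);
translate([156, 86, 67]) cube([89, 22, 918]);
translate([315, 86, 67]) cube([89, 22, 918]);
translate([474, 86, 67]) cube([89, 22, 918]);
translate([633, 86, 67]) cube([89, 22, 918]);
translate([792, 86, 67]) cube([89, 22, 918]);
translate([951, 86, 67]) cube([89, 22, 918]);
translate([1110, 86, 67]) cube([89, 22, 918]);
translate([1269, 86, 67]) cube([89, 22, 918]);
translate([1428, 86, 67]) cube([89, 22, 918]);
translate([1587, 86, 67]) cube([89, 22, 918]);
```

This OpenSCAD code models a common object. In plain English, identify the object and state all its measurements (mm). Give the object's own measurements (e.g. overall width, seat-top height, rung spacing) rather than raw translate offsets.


A fence section. Two 86×86 mm posts, 1088 mm tall, stand on the floor with a clear span of 1661 mm between their inner faces. Two horizontal rails of 86×100 mm section span the gap between the posts with their undersides at z = 254 mm and z = 819 mm, flush with the posts' −y face. 10 pickets, each 89 mm wide, 22 mm thick and 918 mm tall, are fixed to the +y face of the rails with their bottoms at z = 67 mm, spaced across the span with a 70 mm gap after the −x post and between neighbouring pickets, with 71 mm left before the +x post.


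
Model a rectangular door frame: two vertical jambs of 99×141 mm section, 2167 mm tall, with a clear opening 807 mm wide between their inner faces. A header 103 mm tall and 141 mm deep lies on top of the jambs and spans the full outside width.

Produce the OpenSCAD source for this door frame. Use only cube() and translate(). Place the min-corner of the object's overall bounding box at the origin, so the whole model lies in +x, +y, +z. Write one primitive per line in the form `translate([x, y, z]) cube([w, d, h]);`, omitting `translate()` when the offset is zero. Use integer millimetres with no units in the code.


cube([99, 141, 2167]);
translate([906, 0, 0]) cube([99, 141, 2167]);
translate([0, 0, 2167]) cube([1005, 141, 103]);


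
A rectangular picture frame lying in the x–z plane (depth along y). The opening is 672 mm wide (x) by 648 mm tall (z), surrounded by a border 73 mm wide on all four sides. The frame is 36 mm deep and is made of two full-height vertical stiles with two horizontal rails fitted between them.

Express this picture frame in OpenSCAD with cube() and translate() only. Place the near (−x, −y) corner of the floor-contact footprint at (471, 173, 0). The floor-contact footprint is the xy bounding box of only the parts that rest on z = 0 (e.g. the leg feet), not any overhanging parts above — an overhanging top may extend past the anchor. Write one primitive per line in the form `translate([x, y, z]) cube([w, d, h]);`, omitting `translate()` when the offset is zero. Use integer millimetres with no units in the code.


translate([471, 173, 0]) cube([73, 36, 794]);
translate([1216, 173, 0]) cube([73, 36, 794]);
translate([544, 173, 0]) cube([672, 36, 73]);
translate([544, 173, 721]) cube([672, 36, 73]);


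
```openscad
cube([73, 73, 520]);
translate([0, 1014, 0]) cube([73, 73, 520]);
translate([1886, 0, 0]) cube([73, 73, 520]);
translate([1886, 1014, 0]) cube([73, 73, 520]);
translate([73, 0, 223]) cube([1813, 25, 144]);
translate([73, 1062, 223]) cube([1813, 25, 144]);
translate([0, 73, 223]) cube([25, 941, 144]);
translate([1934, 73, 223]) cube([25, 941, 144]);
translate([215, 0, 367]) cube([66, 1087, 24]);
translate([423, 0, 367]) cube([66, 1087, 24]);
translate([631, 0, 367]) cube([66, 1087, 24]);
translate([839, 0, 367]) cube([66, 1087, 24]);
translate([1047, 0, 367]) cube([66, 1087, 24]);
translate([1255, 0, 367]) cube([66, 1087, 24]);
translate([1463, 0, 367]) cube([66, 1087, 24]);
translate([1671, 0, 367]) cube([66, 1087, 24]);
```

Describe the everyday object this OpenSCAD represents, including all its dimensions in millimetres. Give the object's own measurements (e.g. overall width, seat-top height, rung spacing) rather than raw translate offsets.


A bed frame 1959 mm long (x) by 1087 mm wide (y). Four 73×73 mm corner posts, 520 mm tall, at the corners of the footprint. Four rails of 25 mm thickness and 144 mm height run between adjacent posts with their undersides at z = 223 mm, their outer faces flush with the outside of the frame (the two x-running rails run between the posts' inner faces; the two y-running rails run between the posts' inner faces). 8 slats, each 66 mm wide (x) and 24 mm thick, lie across the top of the two x-running rails, running the full 1087 mm width of the frame in y; along x they sit between the end posts with a 142 mm gap after the −x posts and between neighbouring slats, leaving 149 mm before the +x posts.


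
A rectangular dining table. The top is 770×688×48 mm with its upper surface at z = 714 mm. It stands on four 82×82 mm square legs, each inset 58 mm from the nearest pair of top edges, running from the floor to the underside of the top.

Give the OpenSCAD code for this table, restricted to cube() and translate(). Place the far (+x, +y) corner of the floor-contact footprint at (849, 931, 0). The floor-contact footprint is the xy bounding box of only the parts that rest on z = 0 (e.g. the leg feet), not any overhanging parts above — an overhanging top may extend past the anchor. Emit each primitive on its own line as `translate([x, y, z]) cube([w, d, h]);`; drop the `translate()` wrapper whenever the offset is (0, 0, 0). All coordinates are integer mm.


translate([137, 301, 666]) cube([770, 688, 48]);
translate([195, 359, 0]) cube([82, 82, 666]);
translate([767, 359, 0]) cube([82, 82, 666]);
translate([195, 849, 0]) cube([82, 82, 666]);
translate([767, 849, 0]) cube([82, 82, 666]);


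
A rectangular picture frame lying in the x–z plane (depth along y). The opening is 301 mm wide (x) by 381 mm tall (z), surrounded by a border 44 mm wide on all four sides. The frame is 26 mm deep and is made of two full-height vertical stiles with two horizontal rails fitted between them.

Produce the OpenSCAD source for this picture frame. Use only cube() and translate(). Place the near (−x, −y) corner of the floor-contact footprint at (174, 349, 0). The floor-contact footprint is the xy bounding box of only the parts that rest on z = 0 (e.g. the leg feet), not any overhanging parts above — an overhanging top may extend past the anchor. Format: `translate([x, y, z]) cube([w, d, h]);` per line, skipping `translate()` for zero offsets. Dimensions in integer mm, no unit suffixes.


translate([174, 349, 0]) cube([44, 26, 469]);
translate([519, 349, 0]) cube([44, 26, 469]);
translate([218, 349, 0]) cube([301, 26, 44]);
translate([218, 349, 425]) cube([301, 26, 44]);


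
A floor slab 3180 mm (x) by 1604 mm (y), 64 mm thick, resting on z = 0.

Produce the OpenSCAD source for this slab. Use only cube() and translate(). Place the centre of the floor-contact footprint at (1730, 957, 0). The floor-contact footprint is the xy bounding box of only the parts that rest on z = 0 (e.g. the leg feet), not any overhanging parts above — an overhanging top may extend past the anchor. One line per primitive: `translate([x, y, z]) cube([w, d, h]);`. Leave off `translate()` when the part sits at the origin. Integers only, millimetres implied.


translate([140, 155, 0]) cube([3180, 1604, 64]);


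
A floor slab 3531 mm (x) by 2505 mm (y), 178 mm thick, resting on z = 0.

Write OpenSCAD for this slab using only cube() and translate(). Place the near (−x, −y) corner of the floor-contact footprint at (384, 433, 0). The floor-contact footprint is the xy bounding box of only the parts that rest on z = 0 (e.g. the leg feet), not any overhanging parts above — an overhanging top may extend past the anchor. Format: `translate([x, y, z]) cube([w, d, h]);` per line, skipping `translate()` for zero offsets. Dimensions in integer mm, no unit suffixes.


translate([384, 433, 0]) cube([3531, 2505, 178]);


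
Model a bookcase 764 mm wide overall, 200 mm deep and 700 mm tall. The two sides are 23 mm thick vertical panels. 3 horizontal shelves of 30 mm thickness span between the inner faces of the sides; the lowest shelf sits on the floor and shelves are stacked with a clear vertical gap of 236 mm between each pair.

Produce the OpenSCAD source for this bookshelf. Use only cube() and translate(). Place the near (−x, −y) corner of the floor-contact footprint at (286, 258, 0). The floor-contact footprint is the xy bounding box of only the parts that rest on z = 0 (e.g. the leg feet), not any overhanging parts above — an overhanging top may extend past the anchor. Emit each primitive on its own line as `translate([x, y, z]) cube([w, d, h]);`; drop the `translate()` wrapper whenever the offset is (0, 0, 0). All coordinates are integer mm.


translate([286, 258, 0]) cube([23, 200, 700]);
translate([1027, 258, 0]) cube([23, 200, 700]);
translate([309, 258, 0]) cube([718, 200, 30]);
translate([309, 258, 266]) cube([718, 200, 30]);
translate([309, 258, 532]) cube([718, 200, 30]);


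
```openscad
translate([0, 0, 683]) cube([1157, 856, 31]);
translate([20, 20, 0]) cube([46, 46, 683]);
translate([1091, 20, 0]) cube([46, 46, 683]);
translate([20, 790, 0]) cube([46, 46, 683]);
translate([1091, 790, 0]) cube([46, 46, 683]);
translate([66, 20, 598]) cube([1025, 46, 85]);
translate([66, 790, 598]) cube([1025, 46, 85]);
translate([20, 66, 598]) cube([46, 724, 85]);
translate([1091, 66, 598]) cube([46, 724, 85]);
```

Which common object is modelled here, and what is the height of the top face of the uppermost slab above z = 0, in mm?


A table. The table height is 714 mm.

A 1157×856×31 slab sits at z = 683 on four 46 mm square posts — a table. The top surface is at 683 + 31 = 714 mm.


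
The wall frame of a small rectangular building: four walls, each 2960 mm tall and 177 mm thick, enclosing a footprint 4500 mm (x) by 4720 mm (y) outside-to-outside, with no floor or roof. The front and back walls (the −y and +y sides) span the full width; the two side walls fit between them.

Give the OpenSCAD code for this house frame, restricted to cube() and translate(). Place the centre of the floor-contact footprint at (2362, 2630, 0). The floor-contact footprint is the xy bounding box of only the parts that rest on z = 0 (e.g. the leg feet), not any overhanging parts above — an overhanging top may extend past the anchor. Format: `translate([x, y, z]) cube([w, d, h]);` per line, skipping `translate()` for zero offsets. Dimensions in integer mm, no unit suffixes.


translate([112, 270, 0]) cube([4500, 177, 2960]);
translate([112, 4813, 0]) cube([4500, 177, 2960]);
translate([112, 447, 0]) cube([177, 4366, 2960]);
translate([4435, 447, 0]) cube([177, 4366, 2960]);


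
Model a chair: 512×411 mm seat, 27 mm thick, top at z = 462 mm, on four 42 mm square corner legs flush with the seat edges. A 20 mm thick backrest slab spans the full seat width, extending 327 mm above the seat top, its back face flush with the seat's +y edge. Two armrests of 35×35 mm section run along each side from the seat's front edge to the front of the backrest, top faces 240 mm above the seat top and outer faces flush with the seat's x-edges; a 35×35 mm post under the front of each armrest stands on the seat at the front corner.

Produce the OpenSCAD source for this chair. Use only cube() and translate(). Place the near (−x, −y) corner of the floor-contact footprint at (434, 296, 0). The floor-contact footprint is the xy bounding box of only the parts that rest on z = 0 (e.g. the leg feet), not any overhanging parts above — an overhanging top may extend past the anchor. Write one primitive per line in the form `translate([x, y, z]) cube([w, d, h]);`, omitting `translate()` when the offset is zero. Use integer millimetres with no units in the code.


translate([434, 296, 435]) cube([512, 411, 27]);
translate([434, 296, 0]) cube([42, 42, 435]);
translate([904, 296, 0]) cube([42, 42, 435]);
translate([434, 665, 0]) cube([42, 42, 435]);
translate([904, 665, 0]) cube([42, 42, 435]);
translate([434, 687, 462]) cube([512, 20, 327]);
translate([434, 296, 667]) cube([35, 391, 35]);
translate([911, 296, 667]) cube([35, 391, 35]);
translate([434, 296, 462]) cube([35, 35, 205]);
translate([911, 296, 462]) cube([35, 35, 205]);


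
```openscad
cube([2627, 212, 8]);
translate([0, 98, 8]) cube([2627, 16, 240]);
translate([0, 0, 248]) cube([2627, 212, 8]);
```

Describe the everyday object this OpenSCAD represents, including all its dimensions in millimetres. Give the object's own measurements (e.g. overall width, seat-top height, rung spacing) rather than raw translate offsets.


An I-beam lying along x, 2627 mm long. Overall section height 256 mm. Two flanges 212 mm wide (y) and 8 mm thick, one on the floor and one at the top; a web 16 mm thick runs between them, centred on the flange width.


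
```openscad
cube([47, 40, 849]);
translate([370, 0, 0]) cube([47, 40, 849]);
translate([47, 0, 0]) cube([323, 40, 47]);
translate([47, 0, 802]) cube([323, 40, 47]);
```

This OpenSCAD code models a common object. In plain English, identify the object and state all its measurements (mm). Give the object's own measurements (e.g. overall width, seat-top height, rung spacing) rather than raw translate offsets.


A rectangular picture frame lying in the x–z plane (depth along y). The opening is 323 mm wide (x) by 755 mm tall (z), surrounded by a border 47 mm wide on all four sides. The frame is 40 mm deep and is made of two full-height vertical stiles with two horizontal rails fitted between them.


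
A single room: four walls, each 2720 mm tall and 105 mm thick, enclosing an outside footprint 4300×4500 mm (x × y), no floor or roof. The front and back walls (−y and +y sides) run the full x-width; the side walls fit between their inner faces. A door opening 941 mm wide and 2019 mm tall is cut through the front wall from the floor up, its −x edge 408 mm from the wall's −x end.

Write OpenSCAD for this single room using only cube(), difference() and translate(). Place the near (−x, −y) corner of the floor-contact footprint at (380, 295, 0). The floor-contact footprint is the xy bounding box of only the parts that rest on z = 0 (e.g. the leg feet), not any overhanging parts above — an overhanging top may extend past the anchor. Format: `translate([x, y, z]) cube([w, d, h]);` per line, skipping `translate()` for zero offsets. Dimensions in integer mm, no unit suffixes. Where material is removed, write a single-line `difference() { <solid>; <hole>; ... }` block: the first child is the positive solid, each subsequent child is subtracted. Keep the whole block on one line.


difference() { translate([380, 295, 0]) cube([4300, 105, 2720]); translate([788, 295, 0]) cube([941, 105, 2019]); }
translate([380, 4690, 0]) cube([4300, 105, 2720]);
translate([380, 400, 0]) cube([105, 4290, 2720]);
translate([4575, 400, 0]) cube([105, 4290, 2720]);


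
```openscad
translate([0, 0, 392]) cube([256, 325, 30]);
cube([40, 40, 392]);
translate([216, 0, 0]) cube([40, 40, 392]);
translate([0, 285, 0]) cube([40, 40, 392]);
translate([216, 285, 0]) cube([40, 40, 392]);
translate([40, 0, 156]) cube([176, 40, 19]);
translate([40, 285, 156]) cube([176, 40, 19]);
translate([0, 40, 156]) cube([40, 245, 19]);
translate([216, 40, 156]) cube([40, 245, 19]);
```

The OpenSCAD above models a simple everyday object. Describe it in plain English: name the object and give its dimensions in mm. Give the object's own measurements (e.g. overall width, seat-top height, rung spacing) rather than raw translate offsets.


A four-legged stool. The seat is a 256×325×30 mm slab whose top surface is at z = 422 mm; four square legs, each 40×40 mm in cross-section, run from the floor (z = 0) to the underside of the seat, each flush with a corner of the seat. Four stretchers, 40 mm wide and 19 mm tall, connect adjacent legs with their undersides at z = 156 mm, each running between the inner faces of the legs it joins and aligned with the legs' outer faces on the other axis.
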